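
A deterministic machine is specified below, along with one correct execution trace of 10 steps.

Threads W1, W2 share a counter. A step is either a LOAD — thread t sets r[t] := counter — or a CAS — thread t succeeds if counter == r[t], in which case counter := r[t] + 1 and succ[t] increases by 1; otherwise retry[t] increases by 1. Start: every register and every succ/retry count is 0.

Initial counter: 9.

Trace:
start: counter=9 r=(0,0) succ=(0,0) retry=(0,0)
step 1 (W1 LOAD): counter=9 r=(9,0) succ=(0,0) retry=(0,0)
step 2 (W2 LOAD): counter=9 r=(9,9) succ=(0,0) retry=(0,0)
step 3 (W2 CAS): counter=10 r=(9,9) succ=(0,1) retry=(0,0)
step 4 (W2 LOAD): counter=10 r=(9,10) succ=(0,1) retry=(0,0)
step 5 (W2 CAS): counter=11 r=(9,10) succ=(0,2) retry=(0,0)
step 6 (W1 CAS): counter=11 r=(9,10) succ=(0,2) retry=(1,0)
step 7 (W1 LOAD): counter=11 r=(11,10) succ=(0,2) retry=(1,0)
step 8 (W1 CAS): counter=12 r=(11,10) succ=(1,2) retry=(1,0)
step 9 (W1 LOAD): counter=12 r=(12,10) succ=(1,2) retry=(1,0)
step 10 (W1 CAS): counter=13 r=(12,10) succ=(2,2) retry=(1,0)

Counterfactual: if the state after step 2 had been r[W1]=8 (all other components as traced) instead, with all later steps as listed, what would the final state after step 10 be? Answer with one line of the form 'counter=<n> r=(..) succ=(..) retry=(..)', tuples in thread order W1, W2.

counter=13 r=(12,10) succ=(2,2) retry=(1,0)

state after step 2 := counter=9 r=(8,9) succ=(0,0) retry=(0,0)
step 3 (W2 CAS): counter=10 r=(8,9) succ=(0,1) retry=(0,0)
step 4 (W2 LOAD): counter=10 r=(8,10) succ=(0,1) retry=(0,0)
step 5 (W2 CAS): counter=11 r=(8,10) succ=(0,2) retry=(0,0)
step 6 (W1 CAS): counter=11 r=(8,10) succ=(0,2) retry=(1,0)
step 7 (W1 LOAD): counter=11 r=(11,10) succ=(0,2) retry=(1,0)
step 8 (W1 CAS): counter=12 r=(11,10) succ=(1,2) retry=(1,0)
step 9 (W1 LOAD): counter=12 r=(12,10) succ=(1,2) retry=(1,0)
step 10 (W1 CAS): counter=13 r=(12,10) succ=(2,2) retry=(1,0)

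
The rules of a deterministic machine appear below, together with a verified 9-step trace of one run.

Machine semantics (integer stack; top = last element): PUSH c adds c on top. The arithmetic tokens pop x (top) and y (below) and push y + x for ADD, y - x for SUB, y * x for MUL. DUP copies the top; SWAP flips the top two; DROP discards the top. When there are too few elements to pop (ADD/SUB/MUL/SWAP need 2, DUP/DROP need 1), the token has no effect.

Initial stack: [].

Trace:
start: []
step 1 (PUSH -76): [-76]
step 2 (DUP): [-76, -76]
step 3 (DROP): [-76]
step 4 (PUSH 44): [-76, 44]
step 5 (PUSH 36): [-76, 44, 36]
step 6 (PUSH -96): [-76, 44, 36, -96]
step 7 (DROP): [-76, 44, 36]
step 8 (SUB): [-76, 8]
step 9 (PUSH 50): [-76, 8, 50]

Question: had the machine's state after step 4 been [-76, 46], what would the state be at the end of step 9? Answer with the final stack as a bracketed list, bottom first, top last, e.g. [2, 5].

state after step 4 := [-76, 46]
step 5 (PUSH 36): [-76, 46, 36]
step 6 (PUSH -96): [-76, 46, 36, -96]
step 7 (DROP): [-76, 46, 36]
step 8 (SUB): [-76, 10]
step 9 (PUSH 50): [-76, 10, 50]

[-76, 10, 50]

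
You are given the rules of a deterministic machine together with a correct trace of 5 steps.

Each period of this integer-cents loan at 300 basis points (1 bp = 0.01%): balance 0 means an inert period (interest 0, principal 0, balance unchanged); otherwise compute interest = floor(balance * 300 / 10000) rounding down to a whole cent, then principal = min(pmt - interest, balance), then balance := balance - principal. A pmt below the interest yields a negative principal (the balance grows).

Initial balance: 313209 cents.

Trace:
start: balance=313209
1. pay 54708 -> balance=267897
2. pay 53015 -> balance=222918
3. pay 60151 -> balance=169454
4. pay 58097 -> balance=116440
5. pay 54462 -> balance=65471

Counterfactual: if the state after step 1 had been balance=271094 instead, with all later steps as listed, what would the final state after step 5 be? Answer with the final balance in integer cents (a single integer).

69070

state after step 1 := balance=271094
2. pay 53015 -> balance=226211
3. pay 60151 -> balance=172846
4. pay 58097 -> balance=119934
5. pay 54462 -> balance=69070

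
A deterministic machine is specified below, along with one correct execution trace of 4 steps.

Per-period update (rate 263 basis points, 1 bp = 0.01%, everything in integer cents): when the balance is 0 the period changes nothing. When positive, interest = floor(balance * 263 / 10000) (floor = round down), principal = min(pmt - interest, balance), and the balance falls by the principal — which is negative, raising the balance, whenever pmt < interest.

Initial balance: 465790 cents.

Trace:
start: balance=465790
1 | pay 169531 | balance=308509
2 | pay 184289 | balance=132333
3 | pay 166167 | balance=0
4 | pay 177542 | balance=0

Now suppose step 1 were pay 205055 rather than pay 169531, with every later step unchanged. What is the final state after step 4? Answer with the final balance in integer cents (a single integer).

0

(re-executing from step 1 with the substitution; state before step 1: balance=465790)
1 | pay 205055 | balance=272985
2 | pay 184289 | balance=95875
3 | pay 166167 | balance=0
4 | pay 177542 | balance=0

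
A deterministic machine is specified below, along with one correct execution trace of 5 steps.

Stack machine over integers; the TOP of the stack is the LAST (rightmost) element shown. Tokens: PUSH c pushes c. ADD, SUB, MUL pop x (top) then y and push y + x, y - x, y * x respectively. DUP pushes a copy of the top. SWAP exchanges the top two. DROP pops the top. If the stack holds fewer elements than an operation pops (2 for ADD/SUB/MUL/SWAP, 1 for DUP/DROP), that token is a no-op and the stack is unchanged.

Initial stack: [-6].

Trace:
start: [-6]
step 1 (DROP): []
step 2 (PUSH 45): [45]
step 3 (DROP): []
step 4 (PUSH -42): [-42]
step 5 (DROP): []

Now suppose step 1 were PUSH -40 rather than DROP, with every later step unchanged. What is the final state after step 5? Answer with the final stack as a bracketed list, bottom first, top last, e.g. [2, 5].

(re-executing from step 1 with the substitution; state before step 1: [-6])
step 1 (PUSH -40): [-6, -40]
step 2 (PUSH 45): [-6, -40, 45]
step 3 (DROP): [-6, -40]
step 4 (PUSH -42): [-6, -40, -42]
step 5 (DROP): [-6, -40]

[-6, -40]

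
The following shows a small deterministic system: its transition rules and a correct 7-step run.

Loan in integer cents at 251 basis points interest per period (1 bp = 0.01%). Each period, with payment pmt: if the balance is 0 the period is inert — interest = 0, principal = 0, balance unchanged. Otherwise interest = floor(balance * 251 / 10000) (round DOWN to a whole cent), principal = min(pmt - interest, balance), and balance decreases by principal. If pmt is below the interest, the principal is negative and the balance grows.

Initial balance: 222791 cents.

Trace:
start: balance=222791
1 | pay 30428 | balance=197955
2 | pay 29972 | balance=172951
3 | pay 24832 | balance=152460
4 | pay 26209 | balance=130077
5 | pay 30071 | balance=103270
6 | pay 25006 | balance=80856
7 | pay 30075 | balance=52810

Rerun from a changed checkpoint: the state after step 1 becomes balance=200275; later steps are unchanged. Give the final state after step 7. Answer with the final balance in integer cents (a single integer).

55501

state after step 1 := balance=200275
2 | pay 29972 | balance=175329
3 | pay 24832 | balance=154897
4 | pay 26209 | balance=132575
5 | pay 30071 | balance=105831
6 | pay 25006 | balance=83481
7 | pay 30075 | balance=55501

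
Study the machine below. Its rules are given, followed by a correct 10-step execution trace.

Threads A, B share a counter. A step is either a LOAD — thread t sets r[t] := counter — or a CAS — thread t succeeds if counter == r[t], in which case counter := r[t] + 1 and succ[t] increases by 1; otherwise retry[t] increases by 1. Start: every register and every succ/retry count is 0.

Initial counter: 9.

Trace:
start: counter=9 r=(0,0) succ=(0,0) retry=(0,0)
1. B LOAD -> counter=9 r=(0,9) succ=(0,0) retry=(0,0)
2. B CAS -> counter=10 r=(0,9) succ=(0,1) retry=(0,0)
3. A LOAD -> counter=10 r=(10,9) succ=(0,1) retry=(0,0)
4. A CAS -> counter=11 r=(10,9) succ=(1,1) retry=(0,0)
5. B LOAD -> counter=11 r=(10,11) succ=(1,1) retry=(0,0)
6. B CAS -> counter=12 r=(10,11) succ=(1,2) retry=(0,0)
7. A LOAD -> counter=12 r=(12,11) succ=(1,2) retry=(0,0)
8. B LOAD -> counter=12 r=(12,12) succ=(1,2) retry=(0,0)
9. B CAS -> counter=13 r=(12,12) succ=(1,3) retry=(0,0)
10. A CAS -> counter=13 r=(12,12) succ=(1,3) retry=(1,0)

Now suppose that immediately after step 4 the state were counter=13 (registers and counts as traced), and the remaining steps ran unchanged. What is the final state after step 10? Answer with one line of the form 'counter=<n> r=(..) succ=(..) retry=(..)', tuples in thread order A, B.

state after step 4 := counter=13 r=(10,9) succ=(1,1) retry=(0,0)
5. B LOAD -> counter=13 r=(10,13) succ=(1,1) retry=(0,0)
6. B CAS -> counter=14 r=(10,13) succ=(1,2) retry=(0,0)
7. A LOAD -> counter=14 r=(14,13) succ=(1,2) retry=(0,0)
8. B LOAD -> counter=14 r=(14,14) succ=(1,2) retry=(0,0)
9. B CAS -> counter=15 r=(14,14) succ=(1,3) retry=(0,0)
10. A CAS -> counter=15 r=(14,14) succ=(1,3) retry=(1,0)

counter=15 r=(14,14) succ=(1,3) retry=(1,0)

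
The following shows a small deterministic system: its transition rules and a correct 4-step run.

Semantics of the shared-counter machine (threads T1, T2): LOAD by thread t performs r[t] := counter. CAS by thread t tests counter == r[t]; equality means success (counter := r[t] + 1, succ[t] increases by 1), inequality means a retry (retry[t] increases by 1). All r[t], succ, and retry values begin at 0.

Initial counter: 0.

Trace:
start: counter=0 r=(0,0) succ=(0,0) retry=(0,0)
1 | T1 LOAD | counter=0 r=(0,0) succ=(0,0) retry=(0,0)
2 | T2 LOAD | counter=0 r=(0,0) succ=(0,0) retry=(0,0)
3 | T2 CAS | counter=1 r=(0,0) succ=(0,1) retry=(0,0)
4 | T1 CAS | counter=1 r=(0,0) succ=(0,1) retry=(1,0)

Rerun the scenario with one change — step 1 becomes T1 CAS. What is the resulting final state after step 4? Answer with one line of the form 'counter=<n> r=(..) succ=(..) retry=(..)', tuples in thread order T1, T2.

counter=2 r=(0,1) succ=(1,1) retry=(1,0)

(re-executing from step 1 with the substitution; state before step 1: counter=0 r=(0,0) succ=(0,0) retry=(0,0))
1 | T1 CAS | counter=1 r=(0,0) succ=(1,0) retry=(0,0)
2 | T2 LOAD | counter=1 r=(0,1) succ=(1,0) retry=(0,0)
3 | T2 CAS | counter=2 r=(0,1) succ=(1,1) retry=(0,0)
4 | T1 CAS | counter=2 r=(0,1) succ=(1,1) retry=(1,0)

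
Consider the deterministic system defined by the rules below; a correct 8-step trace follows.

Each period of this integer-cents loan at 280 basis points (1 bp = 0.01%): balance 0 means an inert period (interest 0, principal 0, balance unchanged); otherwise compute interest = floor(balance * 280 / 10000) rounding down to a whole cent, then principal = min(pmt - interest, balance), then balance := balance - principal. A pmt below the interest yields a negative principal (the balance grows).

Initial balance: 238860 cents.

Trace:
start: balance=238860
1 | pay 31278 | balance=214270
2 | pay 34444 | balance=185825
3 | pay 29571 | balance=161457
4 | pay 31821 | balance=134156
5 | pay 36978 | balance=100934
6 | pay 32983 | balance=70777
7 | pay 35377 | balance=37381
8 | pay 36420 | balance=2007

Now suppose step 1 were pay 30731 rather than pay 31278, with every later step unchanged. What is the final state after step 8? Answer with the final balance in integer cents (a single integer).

2669

(re-executing from step 1 with the substitution; state before step 1: balance=238860)
1 | pay 30731 | balance=214817
2 | pay 34444 | balance=186387
3 | pay 29571 | balance=162034
4 | pay 31821 | balance=134749
5 | pay 36978 | balance=101543
6 | pay 32983 | balance=71403
7 | pay 35377 | balance=38025
8 | pay 36420 | balance=2669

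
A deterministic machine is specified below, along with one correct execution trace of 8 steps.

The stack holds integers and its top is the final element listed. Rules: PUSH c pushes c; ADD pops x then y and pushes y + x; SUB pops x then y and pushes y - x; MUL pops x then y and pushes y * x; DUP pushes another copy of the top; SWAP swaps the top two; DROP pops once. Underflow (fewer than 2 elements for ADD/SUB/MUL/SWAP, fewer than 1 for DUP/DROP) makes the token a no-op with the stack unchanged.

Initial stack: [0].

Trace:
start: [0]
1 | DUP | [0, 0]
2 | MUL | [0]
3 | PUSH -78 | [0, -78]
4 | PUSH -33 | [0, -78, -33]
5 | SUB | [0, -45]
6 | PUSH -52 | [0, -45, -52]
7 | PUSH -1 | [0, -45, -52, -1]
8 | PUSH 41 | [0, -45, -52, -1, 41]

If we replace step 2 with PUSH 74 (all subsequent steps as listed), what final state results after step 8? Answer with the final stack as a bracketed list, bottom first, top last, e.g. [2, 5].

[0, 0, 74, -45, -52, -1, 41]

(re-executing from step 2 with the substitution; state before step 2: [0, 0])
2 | PUSH 74 | [0, 0, 74]
3 | PUSH -78 | [0, 0, 74, -78]
4 | PUSH -33 | [0, 0, 74, -78, -33]
5 | SUB | [0, 0, 74, -45]
6 | PUSH -52 | [0, 0, 74, -45, -52]
7 | PUSH -1 | [0, 0, 74, -45, -52, -1]
8 | PUSH 41 | [0, 0, 74, -45, -52, -1, 41]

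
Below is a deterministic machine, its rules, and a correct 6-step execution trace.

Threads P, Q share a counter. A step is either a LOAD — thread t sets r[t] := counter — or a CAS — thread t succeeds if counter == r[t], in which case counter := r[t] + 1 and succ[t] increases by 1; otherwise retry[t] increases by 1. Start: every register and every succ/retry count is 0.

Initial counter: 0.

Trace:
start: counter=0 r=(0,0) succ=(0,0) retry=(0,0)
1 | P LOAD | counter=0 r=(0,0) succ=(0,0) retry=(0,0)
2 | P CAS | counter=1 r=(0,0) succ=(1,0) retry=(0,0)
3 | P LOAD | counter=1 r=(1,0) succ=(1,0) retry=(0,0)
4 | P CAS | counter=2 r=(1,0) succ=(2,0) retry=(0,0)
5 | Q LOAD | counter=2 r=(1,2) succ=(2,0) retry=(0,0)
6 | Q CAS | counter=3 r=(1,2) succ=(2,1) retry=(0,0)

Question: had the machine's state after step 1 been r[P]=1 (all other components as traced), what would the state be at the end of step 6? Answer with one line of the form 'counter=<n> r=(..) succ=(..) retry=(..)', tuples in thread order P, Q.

counter=2 r=(0,1) succ=(1,1) retry=(1,0)

state after step 1 := counter=0 r=(1,0) succ=(0,0) retry=(0,0)
2 | P CAS | counter=0 r=(1,0) succ=(0,0) retry=(1,0)
3 | P LOAD | counter=0 r=(0,0) succ=(0,0) retry=(1,0)
4 | P CAS | counter=1 r=(0,0) succ=(1,0) retry=(1,0)
5 | Q LOAD | counter=1 r=(0,1) succ=(1,0) retry=(1,0)
6 | Q CAS | counter=2 r=(0,1) succ=(1,1) retry=(1,0)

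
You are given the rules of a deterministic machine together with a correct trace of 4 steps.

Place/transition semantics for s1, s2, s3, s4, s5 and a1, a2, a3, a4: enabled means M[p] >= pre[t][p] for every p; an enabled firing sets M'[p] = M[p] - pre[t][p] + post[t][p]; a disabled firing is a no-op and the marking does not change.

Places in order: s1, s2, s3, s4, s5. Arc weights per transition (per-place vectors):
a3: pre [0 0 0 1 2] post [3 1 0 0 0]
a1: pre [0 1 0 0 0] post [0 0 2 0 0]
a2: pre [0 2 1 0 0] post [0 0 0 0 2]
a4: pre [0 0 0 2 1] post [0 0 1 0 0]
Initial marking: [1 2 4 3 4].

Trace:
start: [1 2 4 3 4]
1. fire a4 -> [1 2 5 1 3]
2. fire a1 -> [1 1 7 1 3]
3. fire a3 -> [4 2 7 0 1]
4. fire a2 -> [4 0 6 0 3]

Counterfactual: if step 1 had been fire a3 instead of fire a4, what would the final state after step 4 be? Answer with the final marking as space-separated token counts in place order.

(re-executing from step 1 with the substitution; state before step 1: [1 2 4 3 4])
1. fire a3 -> [4 3 4 2 2]
2. fire a1 -> [4 2 6 2 2]
3. fire a3 -> [7 3 6 1 0]
4. fire a2 -> [7 1 5 1 2]

7 1 5 1 2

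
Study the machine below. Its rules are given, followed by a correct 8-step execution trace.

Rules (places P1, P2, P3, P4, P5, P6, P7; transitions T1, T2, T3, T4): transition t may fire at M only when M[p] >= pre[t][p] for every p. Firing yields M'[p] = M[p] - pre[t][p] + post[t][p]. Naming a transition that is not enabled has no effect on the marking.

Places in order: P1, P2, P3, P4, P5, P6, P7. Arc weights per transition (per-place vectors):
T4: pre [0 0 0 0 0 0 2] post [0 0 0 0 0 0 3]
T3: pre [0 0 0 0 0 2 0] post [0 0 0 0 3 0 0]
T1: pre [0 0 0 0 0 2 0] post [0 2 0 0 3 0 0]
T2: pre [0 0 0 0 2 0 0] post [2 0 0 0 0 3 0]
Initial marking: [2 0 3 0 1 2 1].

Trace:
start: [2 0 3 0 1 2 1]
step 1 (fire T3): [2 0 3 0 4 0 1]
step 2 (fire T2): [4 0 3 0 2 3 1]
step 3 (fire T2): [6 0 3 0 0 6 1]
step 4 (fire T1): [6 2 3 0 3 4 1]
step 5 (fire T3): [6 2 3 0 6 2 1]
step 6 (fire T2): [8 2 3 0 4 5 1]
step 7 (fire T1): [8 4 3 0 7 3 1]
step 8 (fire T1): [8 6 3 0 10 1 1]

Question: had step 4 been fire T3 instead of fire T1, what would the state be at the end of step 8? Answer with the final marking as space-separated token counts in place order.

(re-executing from step 4 with the substitution; state before step 4: [6 0 3 0 0 6 1])
step 4 (fire T3): [6 0 3 0 3 4 1]
step 5 (fire T3): [6 0 3 0 6 2 1]
step 6 (fire T2): [8 0 3 0 4 5 1]
step 7 (fire T1): [8 2 3 0 7 3 1]
step 8 (fire T1): [8 4 3 0 10 1 1]

8 4 3 0 10 1 1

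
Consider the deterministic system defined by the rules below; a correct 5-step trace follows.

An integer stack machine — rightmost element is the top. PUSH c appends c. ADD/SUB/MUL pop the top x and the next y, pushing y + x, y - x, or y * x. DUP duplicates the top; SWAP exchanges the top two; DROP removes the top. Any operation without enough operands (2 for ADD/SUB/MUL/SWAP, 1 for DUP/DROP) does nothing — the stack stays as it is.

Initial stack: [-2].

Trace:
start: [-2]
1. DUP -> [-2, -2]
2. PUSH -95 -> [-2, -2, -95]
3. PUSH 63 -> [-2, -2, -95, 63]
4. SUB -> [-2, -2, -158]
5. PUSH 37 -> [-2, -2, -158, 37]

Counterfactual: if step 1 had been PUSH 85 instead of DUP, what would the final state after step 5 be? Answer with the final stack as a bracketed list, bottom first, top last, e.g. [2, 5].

(re-executing from step 1 with the substitution; state before step 1: [-2])
1. PUSH 85 -> [-2, 85]
2. PUSH -95 -> [-2, 85, -95]
3. PUSH 63 -> [-2, 85, -95, 63]
4. SUB -> [-2, 85, -158]
5. PUSH 37 -> [-2, 85, -158, 37]

[-2, 85, -158, 37]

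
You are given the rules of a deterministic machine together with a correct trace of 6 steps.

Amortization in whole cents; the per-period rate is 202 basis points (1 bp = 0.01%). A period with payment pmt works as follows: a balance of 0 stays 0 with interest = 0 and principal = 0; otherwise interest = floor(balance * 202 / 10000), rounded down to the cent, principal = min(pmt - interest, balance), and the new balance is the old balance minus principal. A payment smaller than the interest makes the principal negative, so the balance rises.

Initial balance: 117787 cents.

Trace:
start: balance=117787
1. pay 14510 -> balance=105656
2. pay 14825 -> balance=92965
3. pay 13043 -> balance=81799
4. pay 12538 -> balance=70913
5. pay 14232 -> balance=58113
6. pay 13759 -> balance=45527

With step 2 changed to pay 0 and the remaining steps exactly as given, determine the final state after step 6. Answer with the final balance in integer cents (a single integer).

(re-executing from step 2 with the substitution; state before step 2: balance=105656)
2. pay 0 -> balance=107790
3. pay 13043 -> balance=96924
4. pay 12538 -> balance=86343
5. pay 14232 -> balance=73855
6. pay 13759 -> balance=61587

61587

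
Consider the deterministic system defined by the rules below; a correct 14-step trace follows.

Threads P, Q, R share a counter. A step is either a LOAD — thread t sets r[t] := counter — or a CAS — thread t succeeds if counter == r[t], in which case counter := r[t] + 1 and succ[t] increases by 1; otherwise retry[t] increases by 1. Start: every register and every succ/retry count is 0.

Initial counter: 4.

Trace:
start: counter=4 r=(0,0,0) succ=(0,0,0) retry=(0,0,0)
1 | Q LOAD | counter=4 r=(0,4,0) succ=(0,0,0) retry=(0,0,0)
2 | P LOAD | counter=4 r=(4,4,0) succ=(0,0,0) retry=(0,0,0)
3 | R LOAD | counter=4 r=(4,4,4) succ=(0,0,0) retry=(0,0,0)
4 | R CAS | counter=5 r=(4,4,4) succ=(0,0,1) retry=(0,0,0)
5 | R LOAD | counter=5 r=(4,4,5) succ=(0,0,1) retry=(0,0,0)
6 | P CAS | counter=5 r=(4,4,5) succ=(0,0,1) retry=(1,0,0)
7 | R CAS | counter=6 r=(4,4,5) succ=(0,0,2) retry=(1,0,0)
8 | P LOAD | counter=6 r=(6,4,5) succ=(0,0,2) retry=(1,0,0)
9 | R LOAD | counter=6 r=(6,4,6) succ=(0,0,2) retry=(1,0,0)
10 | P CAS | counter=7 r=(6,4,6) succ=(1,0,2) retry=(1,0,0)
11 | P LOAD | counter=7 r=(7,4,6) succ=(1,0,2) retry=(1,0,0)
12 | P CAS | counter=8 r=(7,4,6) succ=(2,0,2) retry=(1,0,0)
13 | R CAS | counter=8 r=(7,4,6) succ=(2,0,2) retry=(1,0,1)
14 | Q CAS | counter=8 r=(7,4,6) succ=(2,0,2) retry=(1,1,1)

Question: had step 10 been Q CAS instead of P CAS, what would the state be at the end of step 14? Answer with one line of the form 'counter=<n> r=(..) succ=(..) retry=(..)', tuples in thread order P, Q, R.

(re-executing from step 10 with the substitution; state before step 10: counter=6 r=(6,4,6) succ=(0,0,2) retry=(1,0,0))
10 | Q CAS | counter=6 r=(6,4,6) succ=(0,0,2) retry=(1,1,0)
11 | P LOAD | counter=6 r=(6,4,6) succ=(0,0,2) retry=(1,1,0)
12 | P CAS | counter=7 r=(6,4,6) succ=(1,0,2) retry=(1,1,0)
13 | R CAS | counter=7 r=(6,4,6) succ=(1,0,2) retry=(1,1,1)
14 | Q CAS | counter=7 r=(6,4,6) succ=(1,0,2) retry=(1,2,1)

counter=7 r=(6,4,6) succ=(1,0,2) retry=(1,2,1)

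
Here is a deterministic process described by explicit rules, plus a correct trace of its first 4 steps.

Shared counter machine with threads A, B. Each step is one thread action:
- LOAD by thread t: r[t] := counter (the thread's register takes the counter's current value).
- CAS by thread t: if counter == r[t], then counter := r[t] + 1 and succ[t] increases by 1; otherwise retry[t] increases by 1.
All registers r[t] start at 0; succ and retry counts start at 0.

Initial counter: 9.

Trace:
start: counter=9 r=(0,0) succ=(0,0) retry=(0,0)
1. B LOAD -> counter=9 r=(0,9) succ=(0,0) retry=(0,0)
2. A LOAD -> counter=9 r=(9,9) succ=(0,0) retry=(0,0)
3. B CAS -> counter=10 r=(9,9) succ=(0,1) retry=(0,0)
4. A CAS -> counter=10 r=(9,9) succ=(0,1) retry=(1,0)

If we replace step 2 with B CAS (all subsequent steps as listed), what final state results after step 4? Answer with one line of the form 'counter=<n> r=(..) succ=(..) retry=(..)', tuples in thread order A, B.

(re-executing from step 2 with the substitution; state before step 2: counter=9 r=(0,9) succ=(0,0) retry=(0,0))
2. B CAS -> counter=10 r=(0,9) succ=(0,1) retry=(0,0)
3. B CAS -> counter=10 r=(0,9) succ=(0,1) retry=(0,1)
4. A CAS -> counter=10 r=(0,9) succ=(0,1) retry=(1,1)

counter=10 r=(0,9) succ=(0,1) retry=(1,1)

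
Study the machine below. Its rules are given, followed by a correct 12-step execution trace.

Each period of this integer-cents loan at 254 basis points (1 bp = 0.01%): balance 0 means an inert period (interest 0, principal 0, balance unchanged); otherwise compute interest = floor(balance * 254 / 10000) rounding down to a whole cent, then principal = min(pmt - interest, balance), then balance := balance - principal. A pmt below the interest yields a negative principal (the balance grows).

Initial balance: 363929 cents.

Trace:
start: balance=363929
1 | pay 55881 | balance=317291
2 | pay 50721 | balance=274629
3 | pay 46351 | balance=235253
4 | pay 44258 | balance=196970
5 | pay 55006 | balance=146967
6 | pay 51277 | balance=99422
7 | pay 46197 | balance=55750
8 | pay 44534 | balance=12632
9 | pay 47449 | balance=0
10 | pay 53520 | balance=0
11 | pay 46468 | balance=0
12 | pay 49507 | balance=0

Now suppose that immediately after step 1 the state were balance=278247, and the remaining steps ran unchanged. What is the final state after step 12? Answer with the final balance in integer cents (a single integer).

0

state after step 1 := balance=278247
2 | pay 50721 | balance=234593
3 | pay 46351 | balance=194200
4 | pay 44258 | balance=154874
5 | pay 55006 | balance=103801
6 | pay 51277 | balance=55160
7 | pay 46197 | balance=10364
8 | pay 44534 | balance=0
9 | pay 47449 | balance=0
10 | pay 53520 | balance=0
11 | pay 46468 | balance=0
12 | pay 49507 | balance=0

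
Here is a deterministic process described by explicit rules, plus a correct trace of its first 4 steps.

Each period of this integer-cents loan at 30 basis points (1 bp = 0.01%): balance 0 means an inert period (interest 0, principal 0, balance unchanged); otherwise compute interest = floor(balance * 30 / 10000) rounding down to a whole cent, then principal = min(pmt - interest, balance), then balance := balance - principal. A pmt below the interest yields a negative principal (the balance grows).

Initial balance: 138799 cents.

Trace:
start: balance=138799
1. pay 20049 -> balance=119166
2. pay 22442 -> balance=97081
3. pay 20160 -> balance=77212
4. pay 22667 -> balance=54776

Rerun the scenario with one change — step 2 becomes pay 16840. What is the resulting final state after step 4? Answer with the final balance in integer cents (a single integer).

60412

(re-executing from step 2 with the substitution; state before step 2: balance=119166)
2. pay 16840 -> balance=102683
3. pay 20160 -> balance=82831
4. pay 22667 -> balance=60412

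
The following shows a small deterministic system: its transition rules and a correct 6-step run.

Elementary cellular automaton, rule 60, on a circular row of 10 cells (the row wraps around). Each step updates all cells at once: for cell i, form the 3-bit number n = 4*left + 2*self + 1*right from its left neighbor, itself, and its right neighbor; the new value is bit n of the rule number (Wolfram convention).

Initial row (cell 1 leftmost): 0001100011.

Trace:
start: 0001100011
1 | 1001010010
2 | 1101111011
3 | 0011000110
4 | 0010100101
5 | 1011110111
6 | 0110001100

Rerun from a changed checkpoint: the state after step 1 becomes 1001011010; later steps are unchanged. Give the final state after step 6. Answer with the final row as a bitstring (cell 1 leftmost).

1010000000

state after step 1 := 1001011010
2 | 1101110111
3 | 0011001100
4 | 0010101010
5 | 0011111111
6 | 1010000000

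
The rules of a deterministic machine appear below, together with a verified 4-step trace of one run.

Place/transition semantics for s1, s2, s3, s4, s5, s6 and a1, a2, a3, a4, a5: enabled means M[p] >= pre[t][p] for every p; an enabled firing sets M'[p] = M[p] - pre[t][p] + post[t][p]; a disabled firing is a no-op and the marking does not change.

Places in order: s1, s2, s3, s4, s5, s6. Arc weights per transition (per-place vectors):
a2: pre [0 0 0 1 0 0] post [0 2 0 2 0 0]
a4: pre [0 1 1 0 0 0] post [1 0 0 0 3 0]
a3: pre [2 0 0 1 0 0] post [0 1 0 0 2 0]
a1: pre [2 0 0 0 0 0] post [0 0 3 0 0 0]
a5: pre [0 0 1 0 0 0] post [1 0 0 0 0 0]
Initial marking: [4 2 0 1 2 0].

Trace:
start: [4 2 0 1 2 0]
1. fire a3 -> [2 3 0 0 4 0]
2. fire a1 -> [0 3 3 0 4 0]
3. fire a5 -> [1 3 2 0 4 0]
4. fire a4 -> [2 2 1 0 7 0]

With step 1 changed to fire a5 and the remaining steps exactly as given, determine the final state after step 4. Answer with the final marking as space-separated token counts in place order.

(re-executing from step 1 with the substitution; state before step 1: [4 2 0 1 2 0])
1. fire a5 -> [4 2 0 1 2 0]
2. fire a1 -> [2 2 3 1 2 0]
3. fire a5 -> [3 2 2 1 2 0]
4. fire a4 -> [4 1 1 1 5 0]

4 1 1 1 5 0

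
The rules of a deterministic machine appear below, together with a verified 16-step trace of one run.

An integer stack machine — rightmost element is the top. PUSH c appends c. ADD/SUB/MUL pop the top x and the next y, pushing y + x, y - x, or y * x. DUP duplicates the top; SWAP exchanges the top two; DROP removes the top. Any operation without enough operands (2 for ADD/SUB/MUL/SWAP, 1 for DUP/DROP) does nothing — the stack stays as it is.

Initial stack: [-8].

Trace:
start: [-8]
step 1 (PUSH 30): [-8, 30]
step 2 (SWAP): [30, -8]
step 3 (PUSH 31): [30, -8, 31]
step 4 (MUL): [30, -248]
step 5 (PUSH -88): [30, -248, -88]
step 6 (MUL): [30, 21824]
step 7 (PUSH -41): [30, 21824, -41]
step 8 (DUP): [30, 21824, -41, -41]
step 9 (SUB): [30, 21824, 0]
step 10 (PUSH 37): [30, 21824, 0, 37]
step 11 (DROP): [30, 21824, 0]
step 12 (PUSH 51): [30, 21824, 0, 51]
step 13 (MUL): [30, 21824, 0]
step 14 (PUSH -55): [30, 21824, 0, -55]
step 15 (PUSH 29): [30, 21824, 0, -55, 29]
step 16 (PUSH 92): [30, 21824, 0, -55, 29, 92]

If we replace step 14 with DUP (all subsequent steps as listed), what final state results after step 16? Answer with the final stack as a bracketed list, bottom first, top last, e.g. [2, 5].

(re-executing from step 14 with the substitution; state before step 14: [30, 21824, 0])
step 14 (DUP): [30, 21824, 0, 0]
step 15 (PUSH 29): [30, 21824, 0, 0, 29]
step 16 (PUSH 92): [30, 21824, 0, 0, 29, 92]

[30, 21824, 0, 0, 29, 92]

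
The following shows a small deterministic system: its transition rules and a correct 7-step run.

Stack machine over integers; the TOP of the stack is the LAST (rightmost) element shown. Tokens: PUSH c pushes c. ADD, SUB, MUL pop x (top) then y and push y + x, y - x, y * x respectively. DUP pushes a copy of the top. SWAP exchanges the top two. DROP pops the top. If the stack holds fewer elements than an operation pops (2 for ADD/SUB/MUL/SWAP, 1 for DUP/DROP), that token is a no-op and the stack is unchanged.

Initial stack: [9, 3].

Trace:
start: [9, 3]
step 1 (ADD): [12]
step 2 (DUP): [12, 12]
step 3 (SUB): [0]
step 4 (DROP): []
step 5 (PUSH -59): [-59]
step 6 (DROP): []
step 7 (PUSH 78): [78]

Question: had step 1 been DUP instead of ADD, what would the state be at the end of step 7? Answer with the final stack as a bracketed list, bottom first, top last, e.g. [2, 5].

(re-executing from step 1 with the substitution; state before step 1: [9, 3])
step 1 (DUP): [9, 3, 3]
step 2 (DUP): [9, 3, 3, 3]
step 3 (SUB): [9, 3, 0]
step 4 (DROP): [9, 3]
step 5 (PUSH -59): [9, 3, -59]
step 6 (DROP): [9, 3]
step 7 (PUSH 78): [9, 3, 78]

[9, 3, 78]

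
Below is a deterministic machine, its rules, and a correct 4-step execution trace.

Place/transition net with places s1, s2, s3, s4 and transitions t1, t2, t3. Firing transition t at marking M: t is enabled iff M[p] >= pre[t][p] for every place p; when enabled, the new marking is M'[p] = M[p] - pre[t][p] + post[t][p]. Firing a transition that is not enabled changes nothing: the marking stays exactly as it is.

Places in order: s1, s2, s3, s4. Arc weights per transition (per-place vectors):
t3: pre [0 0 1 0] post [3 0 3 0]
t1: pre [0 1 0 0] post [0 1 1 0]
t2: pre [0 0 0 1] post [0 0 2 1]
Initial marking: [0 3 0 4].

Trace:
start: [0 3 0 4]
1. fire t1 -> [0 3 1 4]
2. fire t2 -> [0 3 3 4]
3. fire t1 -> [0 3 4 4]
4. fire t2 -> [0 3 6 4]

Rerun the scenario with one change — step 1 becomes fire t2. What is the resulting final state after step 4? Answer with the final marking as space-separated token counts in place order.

0 3 7 4

(re-executing from step 1 with the substitution; state before step 1: [0 3 0 4])
1. fire t2 -> [0 3 2 4]
2. fire t2 -> [0 3 4 4]
3. fire t1 -> [0 3 5 4]
4. fire t2 -> [0 3 7 4]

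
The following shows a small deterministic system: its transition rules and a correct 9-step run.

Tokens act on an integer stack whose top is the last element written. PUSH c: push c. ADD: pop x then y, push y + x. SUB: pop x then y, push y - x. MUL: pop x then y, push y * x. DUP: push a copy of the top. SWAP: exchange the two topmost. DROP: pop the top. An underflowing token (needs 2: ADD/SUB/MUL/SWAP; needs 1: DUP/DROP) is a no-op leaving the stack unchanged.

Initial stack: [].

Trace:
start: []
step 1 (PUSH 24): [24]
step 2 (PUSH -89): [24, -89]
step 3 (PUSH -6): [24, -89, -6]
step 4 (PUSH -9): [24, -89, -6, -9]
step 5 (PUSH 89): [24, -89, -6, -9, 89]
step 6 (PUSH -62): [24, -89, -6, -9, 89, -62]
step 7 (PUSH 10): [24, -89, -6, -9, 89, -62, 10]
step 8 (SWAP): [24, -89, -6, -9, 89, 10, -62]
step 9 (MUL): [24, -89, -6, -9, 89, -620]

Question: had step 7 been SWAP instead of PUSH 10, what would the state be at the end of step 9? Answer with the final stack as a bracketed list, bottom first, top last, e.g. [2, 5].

[24, -89, -6, -9, -5518]

(re-executing from step 7 with the substitution; state before step 7: [24, -89, -6, -9, 89, -62])
step 7 (SWAP): [24, -89, -6, -9, -62, 89]
step 8 (SWAP): [24, -89, -6, -9, 89, -62]
step 9 (MUL): [24, -89, -6, -9, -5518]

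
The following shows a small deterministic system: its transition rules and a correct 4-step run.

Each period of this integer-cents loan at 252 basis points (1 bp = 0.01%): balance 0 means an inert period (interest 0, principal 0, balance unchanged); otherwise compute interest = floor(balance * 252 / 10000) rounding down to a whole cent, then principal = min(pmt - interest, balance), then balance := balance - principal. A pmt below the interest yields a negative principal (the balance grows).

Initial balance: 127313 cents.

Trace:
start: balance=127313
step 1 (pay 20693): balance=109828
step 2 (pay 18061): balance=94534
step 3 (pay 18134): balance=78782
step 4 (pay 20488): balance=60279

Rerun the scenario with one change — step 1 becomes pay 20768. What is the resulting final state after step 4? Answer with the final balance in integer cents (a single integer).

(re-executing from step 1 with the substitution; state before step 1: balance=127313)
step 1 (pay 20768): balance=109753
step 2 (pay 18061): balance=94457
step 3 (pay 18134): balance=78703
step 4 (pay 20488): balance=60198

60198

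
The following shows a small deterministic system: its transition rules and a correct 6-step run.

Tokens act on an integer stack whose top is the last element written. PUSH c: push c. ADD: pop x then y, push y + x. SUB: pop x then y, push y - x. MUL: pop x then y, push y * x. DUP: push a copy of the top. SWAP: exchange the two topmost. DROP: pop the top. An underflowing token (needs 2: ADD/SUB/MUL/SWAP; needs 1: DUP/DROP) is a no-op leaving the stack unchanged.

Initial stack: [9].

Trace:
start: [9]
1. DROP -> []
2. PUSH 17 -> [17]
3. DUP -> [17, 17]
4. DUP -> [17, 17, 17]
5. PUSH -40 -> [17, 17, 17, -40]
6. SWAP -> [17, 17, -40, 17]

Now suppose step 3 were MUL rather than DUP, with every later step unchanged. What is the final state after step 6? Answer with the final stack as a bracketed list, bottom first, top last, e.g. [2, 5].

(re-executing from step 3 with the substitution; state before step 3: [17])
3. MUL -> [17]
4. DUP -> [17, 17]
5. PUSH -40 -> [17, 17, -40]
6. SWAP -> [17, -40, 17]

[17, -40, 17]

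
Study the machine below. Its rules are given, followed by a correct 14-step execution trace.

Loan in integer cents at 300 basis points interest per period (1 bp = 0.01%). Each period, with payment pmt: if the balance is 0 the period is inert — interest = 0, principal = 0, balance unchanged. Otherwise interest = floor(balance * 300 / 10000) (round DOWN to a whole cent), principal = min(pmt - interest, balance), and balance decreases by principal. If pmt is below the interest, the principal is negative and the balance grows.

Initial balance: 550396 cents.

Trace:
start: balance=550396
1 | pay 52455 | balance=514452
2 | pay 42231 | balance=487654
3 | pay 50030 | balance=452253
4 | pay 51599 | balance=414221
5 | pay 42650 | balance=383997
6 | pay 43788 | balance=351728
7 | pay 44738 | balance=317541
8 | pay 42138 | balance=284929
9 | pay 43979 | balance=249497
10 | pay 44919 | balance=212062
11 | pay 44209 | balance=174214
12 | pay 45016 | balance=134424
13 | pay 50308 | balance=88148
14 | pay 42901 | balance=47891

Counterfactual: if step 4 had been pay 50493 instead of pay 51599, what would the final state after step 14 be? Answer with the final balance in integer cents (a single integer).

49380

(re-executing from step 4 with the substitution; state before step 4: balance=452253)
4 | pay 50493 | balance=415327
5 | pay 42650 | balance=385136
6 | pay 43788 | balance=352902
7 | pay 44738 | balance=318751
8 | pay 42138 | balance=286175
9 | pay 43979 | balance=250781
10 | pay 44919 | balance=213385
11 | pay 44209 | balance=175577
12 | pay 45016 | balance=135828
13 | pay 50308 | balance=89594
14 | pay 42901 | balance=49380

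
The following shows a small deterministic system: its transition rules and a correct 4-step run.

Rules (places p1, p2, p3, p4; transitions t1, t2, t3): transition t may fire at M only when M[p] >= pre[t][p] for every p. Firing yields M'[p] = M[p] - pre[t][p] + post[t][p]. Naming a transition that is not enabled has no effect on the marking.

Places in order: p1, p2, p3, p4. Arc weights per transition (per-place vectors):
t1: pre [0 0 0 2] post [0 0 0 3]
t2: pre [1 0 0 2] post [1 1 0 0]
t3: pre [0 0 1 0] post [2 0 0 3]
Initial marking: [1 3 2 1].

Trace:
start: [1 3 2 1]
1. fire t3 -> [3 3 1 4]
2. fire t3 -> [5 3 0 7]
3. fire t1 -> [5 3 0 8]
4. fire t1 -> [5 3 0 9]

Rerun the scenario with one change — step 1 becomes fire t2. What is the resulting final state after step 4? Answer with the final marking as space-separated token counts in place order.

3 3 1 6

(re-executing from step 1 with the substitution; state before step 1: [1 3 2 1])
1. fire t2 -> [1 3 2 1]
2. fire t3 -> [3 3 1 4]
3. fire t1 -> [3 3 1 5]
4. fire t1 -> [3 3 1 6]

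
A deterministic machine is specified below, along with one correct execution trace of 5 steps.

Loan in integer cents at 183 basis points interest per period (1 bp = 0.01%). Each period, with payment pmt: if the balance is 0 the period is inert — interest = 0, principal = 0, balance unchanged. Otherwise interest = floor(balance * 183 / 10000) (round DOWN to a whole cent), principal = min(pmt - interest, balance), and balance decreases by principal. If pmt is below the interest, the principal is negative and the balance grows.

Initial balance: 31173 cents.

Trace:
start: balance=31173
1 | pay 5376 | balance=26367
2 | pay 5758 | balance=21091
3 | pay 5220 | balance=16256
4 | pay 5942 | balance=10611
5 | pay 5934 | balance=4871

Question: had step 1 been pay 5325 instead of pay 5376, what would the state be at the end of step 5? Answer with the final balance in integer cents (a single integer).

(re-executing from step 1 with the substitution; state before step 1: balance=31173)
1 | pay 5325 | balance=26418
2 | pay 5758 | balance=21143
3 | pay 5220 | balance=16309
4 | pay 5942 | balance=10665
5 | pay 5934 | balance=4926

4926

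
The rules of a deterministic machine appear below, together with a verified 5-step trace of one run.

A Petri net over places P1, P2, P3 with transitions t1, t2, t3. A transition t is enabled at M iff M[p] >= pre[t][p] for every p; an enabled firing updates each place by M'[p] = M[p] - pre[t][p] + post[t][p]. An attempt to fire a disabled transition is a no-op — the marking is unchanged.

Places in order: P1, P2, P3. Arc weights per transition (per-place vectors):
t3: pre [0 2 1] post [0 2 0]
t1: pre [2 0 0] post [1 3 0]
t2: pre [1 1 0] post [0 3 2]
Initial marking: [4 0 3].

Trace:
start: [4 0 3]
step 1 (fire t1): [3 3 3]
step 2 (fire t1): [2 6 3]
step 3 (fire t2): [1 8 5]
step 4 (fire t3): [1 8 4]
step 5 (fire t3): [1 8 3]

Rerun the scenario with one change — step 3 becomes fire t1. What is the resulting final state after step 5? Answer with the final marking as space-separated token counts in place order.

1 9 1

(re-executing from step 3 with the substitution; state before step 3: [2 6 3])
step 3 (fire t1): [1 9 3]
step 4 (fire t3): [1 9 2]
step 5 (fire t3): [1 9 1]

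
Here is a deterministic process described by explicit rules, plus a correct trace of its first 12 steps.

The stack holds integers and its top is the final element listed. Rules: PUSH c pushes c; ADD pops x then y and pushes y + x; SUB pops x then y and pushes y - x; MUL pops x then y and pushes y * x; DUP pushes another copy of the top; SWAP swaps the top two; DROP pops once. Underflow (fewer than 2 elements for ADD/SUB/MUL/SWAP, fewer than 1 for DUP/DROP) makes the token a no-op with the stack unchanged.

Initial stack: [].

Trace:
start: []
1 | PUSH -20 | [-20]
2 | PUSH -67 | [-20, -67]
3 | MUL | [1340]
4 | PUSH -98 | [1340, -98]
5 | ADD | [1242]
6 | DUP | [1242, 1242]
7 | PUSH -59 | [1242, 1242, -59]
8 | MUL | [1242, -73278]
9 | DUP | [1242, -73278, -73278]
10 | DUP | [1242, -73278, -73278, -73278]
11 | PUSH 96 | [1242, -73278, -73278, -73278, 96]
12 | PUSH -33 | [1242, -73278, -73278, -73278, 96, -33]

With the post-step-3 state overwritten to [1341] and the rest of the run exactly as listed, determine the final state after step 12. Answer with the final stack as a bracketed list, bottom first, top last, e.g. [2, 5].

[1243, -73337, -73337, -73337, 96, -33]

state after step 3 := [1341]
4 | PUSH -98 | [1341, -98]
5 | ADD | [1243]
6 | DUP | [1243, 1243]
7 | PUSH -59 | [1243, 1243, -59]
8 | MUL | [1243, -73337]
9 | DUP | [1243, -73337, -73337]
10 | DUP | [1243, -73337, -73337, -73337]
11 | PUSH 96 | [1243, -73337, -73337, -73337, 96]
12 | PUSH -33 | [1243, -73337, -73337, -73337, 96, -33]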